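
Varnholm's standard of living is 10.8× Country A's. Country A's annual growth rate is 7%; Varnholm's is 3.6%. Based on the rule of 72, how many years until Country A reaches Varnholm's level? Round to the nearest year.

roughly 73 years

The growth-rate gap is 7% − 3.6% = 3.4 percentage points.
So the ratio between them halves every 72/3.4 ≈ 21.18 years.
A 10.8× gap takes log₂(10.8) ≈ 3.43 halvings to close: 3.43 × 21.18 ≈ 73 years.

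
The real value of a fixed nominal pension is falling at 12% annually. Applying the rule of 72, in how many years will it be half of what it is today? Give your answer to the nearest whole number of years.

≈ 6 years

Falling at 12%, it halves about every 72/12 = 6.00 years.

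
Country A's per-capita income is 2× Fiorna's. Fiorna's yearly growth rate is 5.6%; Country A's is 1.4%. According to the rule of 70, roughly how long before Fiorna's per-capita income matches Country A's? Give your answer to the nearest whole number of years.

Fiorna gains on Country A at 5.6% − 1.4% = 4.2 points a year.
At that relative rate the gap halves every 70/4.2 ≈ 16.67 years.
A 2× gap closes after 1 halving: 1 × 16.67 ≈ 17 years.

roughly 17 years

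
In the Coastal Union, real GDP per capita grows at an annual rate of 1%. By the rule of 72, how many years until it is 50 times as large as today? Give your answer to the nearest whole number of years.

Doubling time ≈ 72/1 = 72.00 years.
Reaching 50× takes log₂(50) ≈ 5.64 doublings.
5.64 × 72.00 ≈ 406 years.

406 years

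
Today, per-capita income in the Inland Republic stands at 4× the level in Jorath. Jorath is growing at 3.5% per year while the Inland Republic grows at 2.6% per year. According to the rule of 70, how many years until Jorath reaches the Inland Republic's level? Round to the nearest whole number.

≈ 156 years

The growth-rate gap is 3.5% − 2.6% = 0.9 percentage points.
So the ratio between them halves every 70/0.9 ≈ 77.78 years.
A 4× gap closes after 2 halvings: 2 × 77.78 ≈ 156 years.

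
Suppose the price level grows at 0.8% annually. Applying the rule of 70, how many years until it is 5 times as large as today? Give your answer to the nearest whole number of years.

approximately 203 years

At 0.8% it doubles every 70/0.8 ≈ 87.50 years.
Reaching 5× takes log₂(5) ≈ 2.32 doublings.
2.32 × 87.50 ≈ 203 years.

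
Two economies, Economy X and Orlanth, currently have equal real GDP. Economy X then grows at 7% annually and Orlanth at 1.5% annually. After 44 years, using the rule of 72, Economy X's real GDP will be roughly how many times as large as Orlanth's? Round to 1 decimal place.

Only the 5.5-point difference matters.
72/5.5 ≈ 13.09 years per doubling of the ratio; 44 years gives 3.36 doublings, so ≈ 10.3×.

roughly 10.3 times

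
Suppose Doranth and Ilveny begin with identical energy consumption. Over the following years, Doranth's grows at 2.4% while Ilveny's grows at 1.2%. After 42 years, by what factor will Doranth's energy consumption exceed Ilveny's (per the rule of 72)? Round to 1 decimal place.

Only the 1.2-point difference matters.
72/1.2 ≈ 60.00 years per doubling of the ratio; 42 years gives 0.70 doublings, so ≈ 1.6×.

about 1.6 times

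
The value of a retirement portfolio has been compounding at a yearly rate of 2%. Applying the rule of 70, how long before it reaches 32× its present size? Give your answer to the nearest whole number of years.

175 years

One doubling takes 70/2 = 35.00 years.
32 = 2^5, so 5 doublings → 175 years.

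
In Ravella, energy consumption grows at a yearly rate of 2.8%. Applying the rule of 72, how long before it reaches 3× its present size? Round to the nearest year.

≈ 41 years

Doubling time ≈ 72/2.8 = 25.71 years.
Reaching 3× takes log₂(3) ≈ 1.58 doublings.
1.58 × 25.71 ≈ 41 years.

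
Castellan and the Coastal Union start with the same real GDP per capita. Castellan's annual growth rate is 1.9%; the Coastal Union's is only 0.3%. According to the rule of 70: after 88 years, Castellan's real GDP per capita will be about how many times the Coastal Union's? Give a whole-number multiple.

Only the 1.6-point difference matters.
70/1.6 ≈ 43.75 years per doubling of the ratio; 88 years gives 2.01 doublings, so ≈ 4×.

approximately 4 times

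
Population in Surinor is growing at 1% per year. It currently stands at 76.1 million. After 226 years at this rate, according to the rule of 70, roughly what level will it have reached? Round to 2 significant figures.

710 million

Doubling time ≈ 70/1 = 70.00 years.
226 years is 226/70.00 ≈ 3.23 doublings, a factor of 2^3.23 ≈ 9.38.
76.1 × 9.38 ≈ 710 million.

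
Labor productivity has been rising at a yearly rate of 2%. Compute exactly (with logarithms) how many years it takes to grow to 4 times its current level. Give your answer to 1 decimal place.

t = ln(4) / ln(1 + 0.02) = 1.3863 / 0.019803 ≈ 70.00.

70.0 years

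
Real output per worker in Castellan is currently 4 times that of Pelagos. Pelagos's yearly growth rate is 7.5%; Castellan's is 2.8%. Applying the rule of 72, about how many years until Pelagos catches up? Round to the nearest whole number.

31 years

The growth-rate gap is 7.5% − 2.8% = 4.7 percentage points.
So the ratio between them halves every 72/4.7 ≈ 15.32 years.
A 4 times gap closes after 2 halvings: 2 × 15.32 ≈ 31 years.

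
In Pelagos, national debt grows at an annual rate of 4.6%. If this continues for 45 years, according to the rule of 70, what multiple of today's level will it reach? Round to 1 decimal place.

around 7.8 times

Doubling time ≈ 70/4.6 = 15.22 years.
45 years / 15.22 ≈ 2.96 doublings → factor 2^2.96 ≈ 7.8.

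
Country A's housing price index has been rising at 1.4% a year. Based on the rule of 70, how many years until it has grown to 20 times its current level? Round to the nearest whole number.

≈ 216 years

Doubling time ≈ 70/1.4 = 50.00 years.
Reaching 20× takes log₂(20) ≈ 4.32 doublings.
4.32 × 50.00 ≈ 216 years.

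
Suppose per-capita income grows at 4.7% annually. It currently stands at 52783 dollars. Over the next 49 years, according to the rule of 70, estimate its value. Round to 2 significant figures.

about 520000 dollars

Doubling time ≈ 70/4.7 = 14.89 years.
49 years is 49/14.89 ≈ 3.29 doublings, a factor of 2^3.29 ≈ 9.78.
52783 × 9.78 ≈ 520000 dollars.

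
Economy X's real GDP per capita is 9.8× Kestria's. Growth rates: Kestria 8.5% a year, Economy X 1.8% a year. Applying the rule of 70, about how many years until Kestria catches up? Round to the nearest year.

approximately 34 years

The growth-rate gap is 8.5% − 1.8% = 6.7 percentage points.
So the ratio between them halves every 70/6.7 ≈ 10.45 years.
A 9.8× gap takes log₂(9.8) ≈ 3.29 halvings to close: 3.29 × 10.45 ≈ 34 years.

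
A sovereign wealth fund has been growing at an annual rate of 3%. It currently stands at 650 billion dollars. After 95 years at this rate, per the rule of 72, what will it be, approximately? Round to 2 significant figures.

It doubles every 72/3 ≈ 24.00 years, so 95 years is 3.96 doublings.
2^3.96 ≈ 15.56; 650 × 15.56 ≈ 10000 billion dollars.

roughly 10000 billion dollars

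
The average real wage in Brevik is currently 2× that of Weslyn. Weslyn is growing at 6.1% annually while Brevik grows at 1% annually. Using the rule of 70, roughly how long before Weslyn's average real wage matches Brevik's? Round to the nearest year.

14 years

Weslyn gains on Brevik at 6.1% − 1% = 5.1 points a year.
At that relative rate the gap halves every 70/5.1 ≈ 13.73 years.
A 2× gap closes after 1 halving: 1 × 13.73 ≈ 14 years.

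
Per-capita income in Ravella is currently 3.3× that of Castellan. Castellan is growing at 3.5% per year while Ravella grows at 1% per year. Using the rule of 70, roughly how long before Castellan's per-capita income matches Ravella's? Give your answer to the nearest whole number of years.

≈ 48 years

Castellan gains on Ravella at 3.5% − 1% = 2.5 points a year.
At that relative rate the gap halves every 70/2.5 ≈ 28.00 years.
A 3.3× gap takes log₂(3.3) ≈ 1.72 halvings to close: 1.72 × 28.00 ≈ 48 years.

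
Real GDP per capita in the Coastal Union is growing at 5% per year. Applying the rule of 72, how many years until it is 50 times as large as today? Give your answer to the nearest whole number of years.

At 5% it doubles every 72/5 ≈ 14.40 years.
Reaching 50× takes log₂(50) ≈ 5.64 doublings.
5.64 × 14.40 ≈ 81 years.

81 years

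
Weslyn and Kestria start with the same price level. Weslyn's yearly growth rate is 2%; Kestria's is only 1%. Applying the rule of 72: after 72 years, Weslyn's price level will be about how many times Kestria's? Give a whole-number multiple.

Weslyn pulls ahead at 1 pp per year, so the ratio doubles every 72/1 ≈ 72.00 years.
In 72 years that's 1.00 doublings: 2^1.00 ≈ 2.

roughly 2 times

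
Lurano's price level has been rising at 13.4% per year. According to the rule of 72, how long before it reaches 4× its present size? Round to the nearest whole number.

11 years

Doubling time ≈ 72/13.4 = 5.37 years.
4× is 2 doublings, so 2 × 5.37 ≈ 11 years.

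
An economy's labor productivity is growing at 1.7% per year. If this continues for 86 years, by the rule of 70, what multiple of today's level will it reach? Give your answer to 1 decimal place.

Doubling time ≈ 70/1.7 = 41.18 years.
86 years / 41.18 ≈ 2.09 doublings → factor 2^2.09 ≈ 4.3.

≈ 4.3 times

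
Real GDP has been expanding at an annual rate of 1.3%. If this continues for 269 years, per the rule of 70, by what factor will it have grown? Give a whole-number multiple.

≈ 32 times

70/1.3 ≈ 53.85 years per doubling.
269 years fits 5 doublings: 2^5 = 32.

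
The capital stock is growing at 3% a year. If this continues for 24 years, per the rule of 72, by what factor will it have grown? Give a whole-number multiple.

roughly 2 times

72/3 ≈ 24.00 years per doubling.
24 years fits 1 doubling: 2^1 = 2.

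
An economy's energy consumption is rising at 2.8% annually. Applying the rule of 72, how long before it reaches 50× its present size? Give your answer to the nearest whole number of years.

approximately 145 years

One doubling takes 72/2.8 = 25.71 years.
Reaching 50× takes log₂(50) ≈ 5.64 doublings.
5.64 × 25.71 ≈ 145 years.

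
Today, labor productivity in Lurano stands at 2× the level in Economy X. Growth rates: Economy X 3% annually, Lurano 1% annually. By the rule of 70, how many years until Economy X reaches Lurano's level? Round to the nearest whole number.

35 years

What matters is the difference: 2 pp.
Rule of 70 on the gap: the ratio halves every 70/2 ≈ 35.00 years.
A 2× gap closes after 1 halving: 1 × 35.00 ≈ 35 years.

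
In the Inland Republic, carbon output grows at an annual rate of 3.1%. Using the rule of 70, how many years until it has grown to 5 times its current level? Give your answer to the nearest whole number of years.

One doubling takes 70/3.1 = 22.58 years.
5× is log₂ 5 ≈ 2.32 doublings, so ≈ 2.32 × 22.58 = 52 years.

52 years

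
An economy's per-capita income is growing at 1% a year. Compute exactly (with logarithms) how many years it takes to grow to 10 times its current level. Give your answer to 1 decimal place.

t = ln(10) / ln(1 + 0.01) = 2.3026 / 0.009950 ≈ 231.42.

231.4 years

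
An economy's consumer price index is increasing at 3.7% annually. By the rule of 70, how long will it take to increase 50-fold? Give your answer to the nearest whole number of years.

≈ 107 years

One doubling takes 70/3.7 = 18.92 years.
50× is log₂ 50 ≈ 5.64 doublings, so ≈ 5.64 × 18.92 = 107 years.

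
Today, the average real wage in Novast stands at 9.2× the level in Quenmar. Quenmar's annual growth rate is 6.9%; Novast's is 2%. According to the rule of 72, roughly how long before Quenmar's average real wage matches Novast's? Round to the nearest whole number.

What matters is the difference: 4.9 pp.
Rule of 72 on the gap: the ratio halves every 72/4.9 ≈ 14.69 years.
A 9.2× gap takes log₂(9.2) ≈ 3.20 halvings to close: 3.20 × 14.69 ≈ 47 years.

≈ 47 years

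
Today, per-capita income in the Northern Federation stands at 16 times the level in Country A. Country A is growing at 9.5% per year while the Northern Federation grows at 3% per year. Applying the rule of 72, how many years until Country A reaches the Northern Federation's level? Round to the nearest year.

What matters is the difference: 6.5 pp.
Rule of 72 on the gap: the ratio halves every 72/6.5 ≈ 11.08 years.
A 16 times gap closes after 4 halvings: 4 × 11.08 ≈ 44 years.

approximately 44 years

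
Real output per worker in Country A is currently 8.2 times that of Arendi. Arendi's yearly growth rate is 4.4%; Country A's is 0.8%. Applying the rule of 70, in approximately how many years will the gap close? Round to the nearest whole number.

Arendi gains on Country A at 4.4% − 0.8% = 3.6 points a year.
At that relative rate the gap halves every 70/3.6 ≈ 19.44 years.
An 8.2 times gap takes log₂(8.2) ≈ 3.04 halvings to close: 3.04 × 19.44 ≈ 59 years.

approximately 59 years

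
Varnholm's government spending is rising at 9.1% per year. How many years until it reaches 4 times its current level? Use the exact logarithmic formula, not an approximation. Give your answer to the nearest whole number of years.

t = ln(4) / ln(1 + 0.091) = 1.3863 / 0.087095 ≈ 15.92.
≈ 16 years.

16 years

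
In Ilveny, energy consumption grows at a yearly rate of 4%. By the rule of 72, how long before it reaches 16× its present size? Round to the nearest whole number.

Doubling time ≈ 72/4 = 18.00 years.
Getting to 16× needs 4 doublings: 4 × 18.00 ≈ 72 years.

around 72 years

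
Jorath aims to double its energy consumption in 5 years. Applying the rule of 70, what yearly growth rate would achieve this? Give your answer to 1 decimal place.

approximately 14.0% per year

70 / 5 ≈ 14.00, so about 14.0% per year.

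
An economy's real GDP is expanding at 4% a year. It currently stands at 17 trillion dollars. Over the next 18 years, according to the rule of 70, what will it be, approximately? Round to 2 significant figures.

about 35 trillion dollars

Doubling time ≈ 70/4 = 17.50 years.
18 years is 18/17.50 ≈ 1.03 doublings, a factor of 2^1.03 ≈ 2.04.
17 × 2.04 ≈ 35 trillion dollars.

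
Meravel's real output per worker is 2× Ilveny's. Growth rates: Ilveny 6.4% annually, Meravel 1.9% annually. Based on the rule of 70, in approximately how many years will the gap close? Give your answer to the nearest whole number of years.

around 16 years

The growth-rate gap is 6.4% − 1.9% = 4.5 percentage points.
So the ratio between them halves every 70/4.5 ≈ 15.56 years.
A 2× gap closes after 1 halving: 1 × 15.56 ≈ 16 years.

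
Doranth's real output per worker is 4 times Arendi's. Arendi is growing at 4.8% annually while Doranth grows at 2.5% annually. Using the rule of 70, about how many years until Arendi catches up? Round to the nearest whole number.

Arendi gains on Doranth at 4.8% − 2.5% = 2.3 points a year.
At that relative rate the gap halves every 70/2.3 ≈ 30.43 years.
A 4 times gap closes after 2 halvings: 2 × 30.43 ≈ 61 years.

≈ 61 years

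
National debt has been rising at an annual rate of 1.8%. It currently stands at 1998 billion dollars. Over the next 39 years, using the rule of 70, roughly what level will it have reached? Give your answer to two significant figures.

≈ 4000 billion dollars

Doubling time ≈ 70/1.8 = 38.89 years.
39 years is 39/38.89 ≈ 1.00 doublings, a factor of 2^1.00 ≈ 2.00.
1998 × 2.00 ≈ 4000 billion dollars.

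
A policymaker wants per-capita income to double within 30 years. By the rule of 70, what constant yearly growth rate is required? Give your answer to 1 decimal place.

70 / 30 ≈ 2.33, so about 2.3% per year.

around 2.3%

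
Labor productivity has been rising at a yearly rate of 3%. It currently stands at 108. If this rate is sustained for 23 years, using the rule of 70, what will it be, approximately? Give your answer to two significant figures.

≈ 210

Doubling time ≈ 70/3 = 23.33 years.
23 years is 23/23.33 ≈ 0.99 doublings, a factor of 2^0.99 ≈ 1.99.
108 × 1.99 ≈ 210.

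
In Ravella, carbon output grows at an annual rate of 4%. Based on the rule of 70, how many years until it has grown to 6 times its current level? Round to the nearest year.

At 4% it doubles every 70/4 ≈ 17.50 years.
Reaching 6× takes log₂(6) ≈ 2.58 doublings.
2.58 × 17.50 ≈ 45 years.

about 45 years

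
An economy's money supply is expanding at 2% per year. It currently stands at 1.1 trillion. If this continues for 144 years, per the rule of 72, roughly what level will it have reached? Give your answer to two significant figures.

Doubling time ≈ 72/2 = 36.00 years.
144 years is 144/36.00 ≈ 4.00 doublings, a factor of 2^4.00 ≈ 16.00.
1.1 × 16.00 ≈ 18 trillion.

≈ 18 trillion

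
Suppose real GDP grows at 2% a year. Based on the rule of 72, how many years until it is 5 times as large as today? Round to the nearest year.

≈ 84 years

At 2% it doubles every 72/2 ≈ 36.00 years.
Reaching 5× takes log₂(5) ≈ 2.32 doublings.
2.32 × 36.00 ≈ 84 years.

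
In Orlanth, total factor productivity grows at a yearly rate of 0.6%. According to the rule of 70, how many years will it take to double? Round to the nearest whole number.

roughly 117 years

At 0.6%, doubling takes about 70/0.6 = 116.67 years.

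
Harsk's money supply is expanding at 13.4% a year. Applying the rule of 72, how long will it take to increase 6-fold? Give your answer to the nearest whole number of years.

roughly 14 years

One doubling takes 72/13.4 = 5.37 years.
Reaching 6× takes log₂(6) ≈ 2.58 doublings.
2.58 × 5.37 ≈ 14 years.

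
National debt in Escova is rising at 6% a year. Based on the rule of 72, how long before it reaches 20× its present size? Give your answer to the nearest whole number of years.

At 6% it doubles every 72/6 ≈ 12.00 years.
20× is log₂ 20 ≈ 4.32 doublings, so ≈ 4.32 × 12.00 = 52 years.

around 52 years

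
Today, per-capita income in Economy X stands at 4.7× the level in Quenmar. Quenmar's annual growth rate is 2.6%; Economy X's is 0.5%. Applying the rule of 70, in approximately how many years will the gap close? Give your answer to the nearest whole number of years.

Quenmar gains on Economy X at 2.6% − 0.5% = 2.1 points a year.
At that relative rate the gap halves every 70/2.1 ≈ 33.33 years.
A 4.7× gap takes log₂(4.7) ≈ 2.23 halvings to close: 2.23 × 33.33 ≈ 74 years.

74 years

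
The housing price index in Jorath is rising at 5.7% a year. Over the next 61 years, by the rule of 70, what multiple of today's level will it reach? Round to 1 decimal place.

Doubles every ≈ 12.28 years (70/5.7).
61 years is 4.97 doublings; 2^4.97 ≈ 31.3×.

around 31.3 times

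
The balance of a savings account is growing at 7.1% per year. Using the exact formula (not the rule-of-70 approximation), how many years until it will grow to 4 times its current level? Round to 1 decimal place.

20.2 years

t = ln(4) / ln(1 + 0.071) = 1.3863 / 0.068593 ≈ 20.21.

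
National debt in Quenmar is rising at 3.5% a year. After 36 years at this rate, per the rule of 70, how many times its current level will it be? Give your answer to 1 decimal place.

Doubling time ≈ 70/3.5 = 20.00 years.
36 years / 20.00 ≈ 1.80 doublings → factor 2^1.80 ≈ 3.5.

approximately 3.5 times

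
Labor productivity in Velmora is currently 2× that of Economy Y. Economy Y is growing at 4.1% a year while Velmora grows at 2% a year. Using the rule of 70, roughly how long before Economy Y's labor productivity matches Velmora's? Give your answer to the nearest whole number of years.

What matters is the difference: 2.1 pp.
Rule of 70 on the gap: the ratio halves every 70/2.1 ≈ 33.33 years.
A 2× gap closes after 1 halving: 1 × 33.33 ≈ 33 years.

≈ 33 years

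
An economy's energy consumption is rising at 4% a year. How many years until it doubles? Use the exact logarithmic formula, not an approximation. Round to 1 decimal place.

t = ln(2) / ln(1 + 0.04) = 0.6931 / 0.039221 ≈ 17.67.

17.7 years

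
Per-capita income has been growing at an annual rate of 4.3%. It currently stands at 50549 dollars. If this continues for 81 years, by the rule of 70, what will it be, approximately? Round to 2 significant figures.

about 1600000 dollars

It doubles every 70/4.3 ≈ 16.28 years, so 81 years is 4.98 doublings.
2^4.98 ≈ 31.56; 50549 × 31.56 ≈ 1600000 dollars.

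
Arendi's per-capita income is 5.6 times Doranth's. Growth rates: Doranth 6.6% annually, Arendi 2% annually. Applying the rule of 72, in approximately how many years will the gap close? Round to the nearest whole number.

roughly 39 years

The growth-rate gap is 6.6% − 2% = 4.6 percentage points.
So the ratio between them halves every 72/4.6 ≈ 15.65 years.
A 5.6 times gap takes log₂(5.6) ≈ 2.49 halvings to close: 2.49 × 15.65 ≈ 39 years.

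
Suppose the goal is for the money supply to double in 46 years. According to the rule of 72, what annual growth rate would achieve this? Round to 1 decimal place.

72 / 46 ≈ 1.57, so about 1.6% a year.

approximately 1.6%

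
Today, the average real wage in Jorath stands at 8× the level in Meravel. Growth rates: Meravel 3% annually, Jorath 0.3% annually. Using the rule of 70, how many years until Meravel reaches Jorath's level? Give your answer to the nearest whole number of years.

Meravel gains on Jorath at 3% − 0.3% = 2.7 points a year.
At that relative rate the gap halves every 70/2.7 ≈ 25.93 years.
An 8× gap closes after 3 halvings: 3 × 25.93 ≈ 78 years.

around 78 years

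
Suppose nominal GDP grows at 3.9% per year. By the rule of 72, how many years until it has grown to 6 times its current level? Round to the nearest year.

about 48 years

Doubling time ≈ 72/3.9 = 18.46 years.
6× is log₂ 6 ≈ 2.58 doublings, so ≈ 2.58 × 18.46 = 48 years.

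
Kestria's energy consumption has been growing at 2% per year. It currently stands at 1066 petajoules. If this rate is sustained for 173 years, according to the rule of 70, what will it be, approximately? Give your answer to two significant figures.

Doubling time ≈ 70/2 = 35.00 years.
173 years is 173/35.00 ≈ 4.94 doublings, a factor of 2^4.94 ≈ 30.70.
1066 × 30.70 ≈ 33000 petajoules.

≈ 33000 petajoules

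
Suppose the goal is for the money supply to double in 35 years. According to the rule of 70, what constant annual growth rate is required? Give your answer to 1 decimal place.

70 / 35 ≈ 2.00, so about 2.0% annually.

roughly 2.0% annually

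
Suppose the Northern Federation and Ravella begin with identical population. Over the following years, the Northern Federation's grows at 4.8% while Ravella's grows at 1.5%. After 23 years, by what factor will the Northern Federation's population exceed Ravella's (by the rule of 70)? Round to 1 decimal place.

Only the 3.3-point difference matters.
70/3.3 ≈ 21.21 years per doubling of the ratio; 23 years gives 1.08 doublings, so ≈ 2.1×.

about 2.1 times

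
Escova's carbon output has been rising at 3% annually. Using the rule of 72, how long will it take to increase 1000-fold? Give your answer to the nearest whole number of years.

One doubling takes 72/3 = 24.00 years.
1000× is log₂ 1000 ≈ 9.97 doublings, so ≈ 9.97 × 24.00 = 239 years.

about 239 years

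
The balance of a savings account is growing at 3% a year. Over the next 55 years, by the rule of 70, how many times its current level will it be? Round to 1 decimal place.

about 5.1 times

Doubles every ≈ 23.33 years (70/3).
55 years is 2.36 doublings; 2^2.36 ≈ 5.1×.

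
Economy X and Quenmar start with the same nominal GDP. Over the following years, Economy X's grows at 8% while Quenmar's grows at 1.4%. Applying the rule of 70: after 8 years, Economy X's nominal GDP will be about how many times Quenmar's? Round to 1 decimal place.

Economy X pulls ahead at 6.6 pp per year, so the ratio doubles every 70/6.6 ≈ 10.61 years.
In 8 years that's 0.75 doublings: 2^0.75 ≈ 1.7.

approximately 1.7 times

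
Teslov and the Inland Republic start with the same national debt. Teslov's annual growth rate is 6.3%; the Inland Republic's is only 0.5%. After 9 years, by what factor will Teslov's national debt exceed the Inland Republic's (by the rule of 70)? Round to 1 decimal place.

Rate gap = 6.3% − 0.5% = 5.8 points.
The ratio doubles every 70/5.8 ≈ 12.07 years.
9/12.07 ≈ 0.75 doublings → ratio ≈ 2^0.75 ≈ 1.7.

about 1.7 times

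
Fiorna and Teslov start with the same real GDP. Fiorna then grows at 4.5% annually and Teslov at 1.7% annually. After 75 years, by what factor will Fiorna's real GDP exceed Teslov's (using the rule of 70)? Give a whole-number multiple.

≈ 8 times

Fiorna pulls ahead at 2.8 pp per year, so the ratio doubles every 70/2.8 ≈ 25.00 years.
In 75 years that's 3.00 doublings: 2^3.00 ≈ 8.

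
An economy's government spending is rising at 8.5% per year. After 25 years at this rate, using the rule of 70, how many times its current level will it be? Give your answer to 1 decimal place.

about 8.2 times

Doubles every ≈ 8.24 years (70/8.5).
25 years is 3.03 doublings; 2^3.03 ≈ 8.2×.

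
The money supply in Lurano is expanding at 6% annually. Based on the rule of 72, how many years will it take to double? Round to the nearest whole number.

roughly 12 years

At 6%, doubling takes about 72/6 = 12.00 years.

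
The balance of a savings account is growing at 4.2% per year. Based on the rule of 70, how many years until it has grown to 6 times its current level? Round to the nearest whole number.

roughly 43 years

One doubling takes 70/4.2 = 16.67 years.
Reaching 6× takes log₂(6) ≈ 2.58 doublings.
2.58 × 16.67 ≈ 43 years.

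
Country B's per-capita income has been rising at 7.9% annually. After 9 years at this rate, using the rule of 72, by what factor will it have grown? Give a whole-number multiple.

2 times

Doubling time ≈ 72/7.9 = 9.11 years.
9/9.11 ≈ 1 doubling, so about 2^1 = 2×.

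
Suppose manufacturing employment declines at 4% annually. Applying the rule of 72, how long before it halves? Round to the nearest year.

Falling at 4%, it halves about every 72/4 = 18.00 years.

18 years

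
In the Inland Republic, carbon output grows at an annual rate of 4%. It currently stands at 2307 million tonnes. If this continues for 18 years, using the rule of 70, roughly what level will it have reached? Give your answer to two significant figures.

about 4700 million tonnes

It doubles every 70/4 ≈ 17.50 years, so 18 years is 1.03 doublings.
2^1.03 ≈ 2.04; 2307 × 2.04 ≈ 4700 million tonnes.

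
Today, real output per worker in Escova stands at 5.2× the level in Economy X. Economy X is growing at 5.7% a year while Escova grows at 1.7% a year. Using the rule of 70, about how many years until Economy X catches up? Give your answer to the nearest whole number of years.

around 42 years

What matters is the difference: 4 pp.
Rule of 70 on the gap: the ratio halves every 70/4 ≈ 17.50 years.
A 5.2× gap takes log₂(5.2) ≈ 2.38 halvings to close: 2.38 × 17.50 ≈ 42 years.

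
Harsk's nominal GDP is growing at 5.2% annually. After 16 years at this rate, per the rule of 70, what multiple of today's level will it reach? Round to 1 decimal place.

Doubling time ≈ 70/5.2 = 13.46 years.
16 years / 13.46 ≈ 1.19 doublings → factor 2^1.19 ≈ 2.3.

≈ 2.3 times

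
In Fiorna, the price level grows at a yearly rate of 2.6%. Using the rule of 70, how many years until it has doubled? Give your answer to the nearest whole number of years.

27 years

70/2.6 ≈ 26.92, so it doubles roughly every 27 years.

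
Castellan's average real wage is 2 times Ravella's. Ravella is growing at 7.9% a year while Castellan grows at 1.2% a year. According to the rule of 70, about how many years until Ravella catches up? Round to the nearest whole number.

about 10 years

What matters is the difference: 6.7 pp.
Rule of 70 on the gap: the ratio halves every 70/6.7 ≈ 10.45 years.
A 2 times gap closes after 1 halving: 1 × 10.45 ≈ 10 years.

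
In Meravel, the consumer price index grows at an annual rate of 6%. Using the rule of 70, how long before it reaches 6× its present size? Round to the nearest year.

At 6% it doubles every 70/6 ≈ 11.67 years.
6× is log₂ 6 ≈ 2.58 doublings, so ≈ 2.58 × 11.67 = 30 years.

30 years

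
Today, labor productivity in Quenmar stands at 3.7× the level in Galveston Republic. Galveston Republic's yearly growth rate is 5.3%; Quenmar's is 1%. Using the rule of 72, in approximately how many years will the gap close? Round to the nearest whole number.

roughly 32 years

What matters is the difference: 4.3 pp.
Rule of 72 on the gap: the ratio halves every 72/4.3 ≈ 16.74 years.
A 3.7× gap takes log₂(3.7) ≈ 1.89 halvings to close: 1.89 × 16.74 ≈ 32 years.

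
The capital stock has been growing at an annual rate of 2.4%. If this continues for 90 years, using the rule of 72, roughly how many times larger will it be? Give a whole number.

Doubling time ≈ 72/2.4 = 30.00 years.
90/30.00 ≈ 3 doublings, so about 2^3 = 8×.

around 8 times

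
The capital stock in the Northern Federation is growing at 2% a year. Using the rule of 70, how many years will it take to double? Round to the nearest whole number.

roughly 35 years

Doubling time ≈ 70 / 2 = 35.00 years.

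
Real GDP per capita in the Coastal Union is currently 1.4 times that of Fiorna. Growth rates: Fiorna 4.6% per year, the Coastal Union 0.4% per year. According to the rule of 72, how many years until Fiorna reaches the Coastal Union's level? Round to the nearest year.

approximately 8 years

Fiorna gains on the Coastal Union at 4.6% − 0.4% = 4.2 points a year.
At that relative rate the gap halves every 72/4.2 ≈ 17.14 years.
A 1.4 times gap takes log₂(1.4) ≈ 0.49 halvings to close: 0.49 × 17.14 ≈ 8 years.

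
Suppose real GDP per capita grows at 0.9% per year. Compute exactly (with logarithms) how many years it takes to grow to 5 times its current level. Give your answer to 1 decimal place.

179.6 years

t = ln(5) / ln(1 + 0.009) = 1.6094 / 0.008960 ≈ 179.62.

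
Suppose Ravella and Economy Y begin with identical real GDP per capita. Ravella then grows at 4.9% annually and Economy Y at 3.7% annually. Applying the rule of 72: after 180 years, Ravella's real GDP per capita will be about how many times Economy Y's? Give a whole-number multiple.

Ravella pulls ahead at 1.2 pp per year, so the ratio doubles every 72/1.2 ≈ 60.00 years.
In 180 years that's 3.00 doublings: 2^3.00 ≈ 8.

approximately 8 times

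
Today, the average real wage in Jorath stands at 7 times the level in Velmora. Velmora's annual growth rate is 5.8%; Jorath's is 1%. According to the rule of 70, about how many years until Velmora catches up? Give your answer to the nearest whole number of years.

approximately 41 years

What matters is the difference: 4.8 pp.
Rule of 70 on the gap: the ratio halves every 70/4.8 ≈ 14.58 years.
A 7 times gap takes log₂(7) ≈ 2.81 halvings to close: 2.81 × 14.58 ≈ 41 years.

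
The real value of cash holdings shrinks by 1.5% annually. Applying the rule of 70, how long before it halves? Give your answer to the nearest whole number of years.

around 47 years

Falling at 1.5%, it halves about every 70/1.5 = 46.67 years.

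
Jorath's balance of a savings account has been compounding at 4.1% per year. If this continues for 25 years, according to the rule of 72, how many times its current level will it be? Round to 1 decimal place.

Doubling time ≈ 72/4.1 = 17.56 years.
25 years / 17.56 ≈ 1.42 doublings → factor 2^1.42 ≈ 2.7.

≈ 2.7 times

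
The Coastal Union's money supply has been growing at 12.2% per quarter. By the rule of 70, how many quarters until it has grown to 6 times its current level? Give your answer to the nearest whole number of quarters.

15 quarters

One doubling takes 70/12.2 = 5.74 quarters.
6× is log₂ 6 ≈ 2.58 doublings, so ≈ 2.58 × 5.74 = 15 quarters.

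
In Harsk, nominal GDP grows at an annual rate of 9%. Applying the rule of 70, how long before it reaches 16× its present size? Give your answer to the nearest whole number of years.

31 years

At 9% it doubles every 70/9 ≈ 7.78 years.
16 = 2^4, so 4 doublings → 31 years.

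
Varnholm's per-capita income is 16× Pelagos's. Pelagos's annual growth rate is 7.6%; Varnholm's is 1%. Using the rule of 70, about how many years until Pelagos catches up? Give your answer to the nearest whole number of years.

about 42 years

Pelagos gains on Varnholm at 7.6% − 1% = 6.6 points a year.
At that relative rate the gap halves every 70/6.6 ≈ 10.61 years.
A 16× gap closes after 4 halvings: 4 × 10.61 ≈ 42 years.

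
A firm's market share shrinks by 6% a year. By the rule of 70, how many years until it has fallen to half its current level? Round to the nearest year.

roughly 12 years

Falling at 6%, it halves about every 70/6 = 11.67 years.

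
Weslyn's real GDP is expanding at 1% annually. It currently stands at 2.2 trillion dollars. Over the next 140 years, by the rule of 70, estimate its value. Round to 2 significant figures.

It doubles every 70/1 ≈ 70.00 years, so 140 years is 2.00 doublings.
2^2.00 ≈ 4.00; 2.2 × 4.00 ≈ 8.8 trillion dollars.

8.8 trillion dollars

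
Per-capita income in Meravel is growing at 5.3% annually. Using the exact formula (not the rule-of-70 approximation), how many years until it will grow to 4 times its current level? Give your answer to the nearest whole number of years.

t = ln(4) / ln(1 + 0.053) = 1.3863 / 0.051643 ≈ 26.84.
≈ 27 years.

27 years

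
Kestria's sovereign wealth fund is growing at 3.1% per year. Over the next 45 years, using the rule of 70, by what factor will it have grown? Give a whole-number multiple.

roughly 4 times

Doubling time ≈ 70/3.1 = 22.58 years.
45/22.58 ≈ 2 doublings, so about 2^2 = 4×.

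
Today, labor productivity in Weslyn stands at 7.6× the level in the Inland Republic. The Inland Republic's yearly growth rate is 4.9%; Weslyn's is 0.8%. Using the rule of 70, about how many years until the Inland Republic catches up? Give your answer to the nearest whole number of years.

The growth-rate gap is 4.9% − 0.8% = 4.1 percentage points.
So the ratio between them halves every 70/4.1 ≈ 17.07 years.
A 7.6× gap takes log₂(7.6) ≈ 2.93 halvings to close: 2.93 × 17.07 ≈ 50 years.

50 years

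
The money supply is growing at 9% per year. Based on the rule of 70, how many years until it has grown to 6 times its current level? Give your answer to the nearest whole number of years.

approximately 20 years

One doubling takes 70/9 = 7.78 years.
Reaching 6× takes log₂(6) ≈ 2.58 doublings.
2.58 × 7.78 ≈ 20 years.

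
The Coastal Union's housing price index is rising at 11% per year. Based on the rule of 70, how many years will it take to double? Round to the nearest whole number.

about 6 years

At 11%, doubling takes about 70/11 = 6.36 years.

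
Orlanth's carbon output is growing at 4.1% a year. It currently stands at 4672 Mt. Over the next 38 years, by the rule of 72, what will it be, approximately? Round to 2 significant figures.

≈ 21000 Mt

It doubles every 72/4.1 ≈ 17.56 years, so 38 years is 2.16 doublings.
2^2.16 ≈ 4.47; 4672 × 4.47 ≈ 21000 Mt.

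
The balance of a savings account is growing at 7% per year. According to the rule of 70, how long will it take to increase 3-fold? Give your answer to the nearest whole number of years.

Doubling time ≈ 70/7 = 10.00 years.
3× is log₂ 3 ≈ 1.58 doublings, so ≈ 1.58 × 10.00 = 16 years.

approximately 16 years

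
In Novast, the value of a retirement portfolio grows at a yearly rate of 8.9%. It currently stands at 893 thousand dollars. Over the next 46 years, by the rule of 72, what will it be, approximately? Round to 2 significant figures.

≈ 46000 thousand dollars

It doubles every 72/8.9 ≈ 8.09 years, so 46 years is 5.69 doublings.
2^5.69 ≈ 51.63; 893 × 51.63 ≈ 46000 thousand dollars.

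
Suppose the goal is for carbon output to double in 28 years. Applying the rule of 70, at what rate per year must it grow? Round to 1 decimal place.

70 / 28 ≈ 2.50, so about 2.5% per year.

2.5%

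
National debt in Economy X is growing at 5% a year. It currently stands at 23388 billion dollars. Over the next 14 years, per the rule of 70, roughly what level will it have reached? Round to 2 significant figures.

Doubling time ≈ 70/5 = 14.00 years.
14 years is 14/14.00 ≈ 1.00 doublings, a factor of 2^1.00 ≈ 2.00.
23388 × 2.00 ≈ 47000 billion dollars.

about 47000 billion dollars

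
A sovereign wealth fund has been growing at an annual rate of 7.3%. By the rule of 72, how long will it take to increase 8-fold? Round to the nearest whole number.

One doubling takes 72/7.3 = 9.86 years.
8× is 3 doublings, so 3 × 9.86 ≈ 30 years.

30 years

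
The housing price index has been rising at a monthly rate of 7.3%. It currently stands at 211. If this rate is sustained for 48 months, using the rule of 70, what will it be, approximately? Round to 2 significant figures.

It doubles every 70/7.3 ≈ 9.59 months, so 48 months is 5.01 doublings.
2^5.01 ≈ 32.22; 211 × 32.22 ≈ 6800.

6800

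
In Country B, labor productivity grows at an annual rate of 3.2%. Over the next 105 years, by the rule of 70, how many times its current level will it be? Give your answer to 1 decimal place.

around 27.9 times

Doubles every ≈ 21.88 years (70/3.2).
105 years is 4.80 doublings; 2^4.80 ≈ 27.9×.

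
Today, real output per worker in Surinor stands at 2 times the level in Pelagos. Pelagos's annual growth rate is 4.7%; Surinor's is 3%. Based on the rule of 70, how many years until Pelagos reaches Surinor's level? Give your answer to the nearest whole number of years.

approximately 41 years

The growth-rate gap is 4.7% − 3% = 1.7 percentage points.
So the ratio between them halves every 70/1.7 ≈ 41.18 years.
A 2 times gap closes after 1 halving: 1 × 41.18 ≈ 41 years.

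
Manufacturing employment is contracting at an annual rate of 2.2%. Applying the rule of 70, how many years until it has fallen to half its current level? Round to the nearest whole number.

The rule works in reverse for decay: 70/2.2 ≈ 31.82 years to halve.

about 32 years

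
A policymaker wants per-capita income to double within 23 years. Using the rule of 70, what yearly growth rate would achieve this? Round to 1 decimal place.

70 / 23 ≈ 3.04, so about 3.0% per year.

about 3.0%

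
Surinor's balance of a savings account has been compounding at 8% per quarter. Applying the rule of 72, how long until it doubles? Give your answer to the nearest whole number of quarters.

≈ 9 quarters

72/8 ≈ 9.00, so it doubles roughly every 9 quarters.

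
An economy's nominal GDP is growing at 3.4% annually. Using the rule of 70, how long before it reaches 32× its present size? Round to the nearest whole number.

At 3.4% it doubles every 70/3.4 ≈ 20.59 years.
32 = 2^5, so 5 doublings → 103 years.

around 103 years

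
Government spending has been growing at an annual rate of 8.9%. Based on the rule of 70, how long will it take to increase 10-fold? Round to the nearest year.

roughly 26 years

One doubling takes 70/8.9 = 7.87 years.
Reaching 10× takes log₂(10) ≈ 3.32 doublings.
3.32 × 7.87 ≈ 26 years.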